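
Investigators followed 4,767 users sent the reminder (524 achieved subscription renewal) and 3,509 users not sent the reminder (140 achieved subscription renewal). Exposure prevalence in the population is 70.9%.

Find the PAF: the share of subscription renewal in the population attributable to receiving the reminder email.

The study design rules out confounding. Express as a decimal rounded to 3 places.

p₁ = P(outcome | exposed) = 524/4767 = 0.10992
p₀ = P(outcome | unexposed) = 140/3509 = 0.039897
Overall risk P(Y=1) = π·p₁ + (1−π)·p₀ = 0.709×0.10992 + 0.291×0.039897 = 0.089545.
Under exogeneity, PAF = [P(Y=1) − p₀] / P(Y=1).
PAF = (0.089545 − 0.039897) / 0.089545 ≈ 0.5544

PAF ≈ 0.554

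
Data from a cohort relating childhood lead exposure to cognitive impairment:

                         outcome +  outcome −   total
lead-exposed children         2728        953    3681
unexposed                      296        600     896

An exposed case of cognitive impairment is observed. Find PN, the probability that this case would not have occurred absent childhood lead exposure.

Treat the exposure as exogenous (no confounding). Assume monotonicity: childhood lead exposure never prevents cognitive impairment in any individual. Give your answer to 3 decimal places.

p₁ = P(outcome | exposed) = 2728/3681 = 0.7411
p₀ = P(outcome | unexposed) = 296/896 = 0.33036
Under exogeneity and monotonicity, PN = (p₁ − p₀)/p₁.
PN = (0.7411 − 0.33036) / 0.7411 ≈ 0.5542

PN ≈ 0.554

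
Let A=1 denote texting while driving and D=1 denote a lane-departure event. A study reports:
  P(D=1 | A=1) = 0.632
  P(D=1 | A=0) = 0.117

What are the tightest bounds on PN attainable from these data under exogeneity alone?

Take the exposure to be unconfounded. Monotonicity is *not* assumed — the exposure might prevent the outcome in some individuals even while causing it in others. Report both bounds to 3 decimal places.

Let p₁ = 0.632, p₀ = 0.117.
Under exogeneity alone the bounds on PN are max{0,(p₁−p₀)/p₁} ≤ PN ≤ min{1,(1−p₀)/p₁}.
  lower = (p₁ − p₀)/p₁ = 0.515 / 0.632 ≈ 0.8149
  upper = min{1, (1 − p₀)/p₁} = 0.883 / 0.632 ≈ 1.3972 → capped at 1

0.815 ≤ PN ≤ 1.000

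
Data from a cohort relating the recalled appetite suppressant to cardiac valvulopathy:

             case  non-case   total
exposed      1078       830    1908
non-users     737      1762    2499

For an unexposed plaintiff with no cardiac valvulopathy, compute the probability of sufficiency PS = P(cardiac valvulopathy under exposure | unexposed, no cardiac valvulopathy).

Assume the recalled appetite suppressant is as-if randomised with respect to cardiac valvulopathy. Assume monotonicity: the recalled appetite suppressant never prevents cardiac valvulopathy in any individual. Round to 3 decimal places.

p₁ = P(outcome | exposed) = 1078/1908 = 0.56499
p₀ = P(outcome | unexposed) = 737/2499 = 0.29492
Under exogeneity and monotonicity, PS = (p₁ − p₀) / (1 − p₀).
PS = (0.56499 − 0.29492) / (1 − 0.29492) = 0.27007 / 0.70508 ≈ 0.3830

PS ≈ 0.383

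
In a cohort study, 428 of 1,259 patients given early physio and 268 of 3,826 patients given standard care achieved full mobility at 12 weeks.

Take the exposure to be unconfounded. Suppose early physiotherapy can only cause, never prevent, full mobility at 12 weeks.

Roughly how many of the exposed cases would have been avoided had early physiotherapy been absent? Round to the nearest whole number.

p₁ = P(outcome | exposed) = 428/1259 = 0.33995
p₀ = P(outcome | unexposed) = 268/3826 = 0.070047
PN = (p₁ − p₀)/p₁ = (0.33995 − 0.070047) / 0.33995 ≈ 0.79395.
Attributable cases ≈ PN × (exposed cases) = 0.79395 × 428 ≈ 339.81.

about 340 cases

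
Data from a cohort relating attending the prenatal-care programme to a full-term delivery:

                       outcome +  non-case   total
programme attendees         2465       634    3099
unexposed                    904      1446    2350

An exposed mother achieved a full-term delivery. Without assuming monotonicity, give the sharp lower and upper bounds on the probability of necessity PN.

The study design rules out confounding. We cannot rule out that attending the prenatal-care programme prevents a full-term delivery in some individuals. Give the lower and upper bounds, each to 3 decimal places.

0.516 ≤ PN ≤ 0.774

p₁ = P(outcome | exposed) = 2465/3099 = 0.79542
p₀ = P(outcome | unexposed) = 904/2350 = 0.38468
Under exogeneity alone the bounds on PN are max{0,(p₁−p₀)/p₁} ≤ PN ≤ min{1,(1−p₀)/p₁}.
  lower = (p₁ − p₀)/p₁ = 0.41074 / 0.79542 ≈ 0.5164
  upper = min{1, (1 − p₀)/p₁} = 0.61532 / 0.79542 ≈ 0.7736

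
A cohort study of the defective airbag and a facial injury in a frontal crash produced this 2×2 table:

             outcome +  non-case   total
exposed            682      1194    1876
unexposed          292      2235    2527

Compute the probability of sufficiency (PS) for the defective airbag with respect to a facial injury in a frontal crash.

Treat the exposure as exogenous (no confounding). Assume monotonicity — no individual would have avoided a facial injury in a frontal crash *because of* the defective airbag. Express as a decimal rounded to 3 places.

p₁ = P(outcome | exposed) = 682/1876 = 0.36354
p₀ = P(outcome | unexposed) = 292/2527 = 0.11555
Under exogeneity and monotonicity, PS = (p₁ − p₀)/(1 − p₀).
PS = (0.36354 − 0.11555) / 0.88445 ≈ 0.2804

PS ≈ 0.280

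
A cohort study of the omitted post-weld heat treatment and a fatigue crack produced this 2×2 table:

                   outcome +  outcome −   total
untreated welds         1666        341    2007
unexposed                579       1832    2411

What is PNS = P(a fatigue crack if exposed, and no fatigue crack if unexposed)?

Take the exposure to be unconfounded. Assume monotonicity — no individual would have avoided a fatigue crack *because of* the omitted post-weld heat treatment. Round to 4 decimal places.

PNS ≈ 0.5899

p₁ = P(outcome | exposed) = 1666/2007 = 0.83009
p₀ = P(outcome | unexposed) = 579/2411 = 0.24015
Under exogeneity and monotonicity, PNS = p₁ − p₀.
PNS = 0.83009 − 0.24015 = 0.58995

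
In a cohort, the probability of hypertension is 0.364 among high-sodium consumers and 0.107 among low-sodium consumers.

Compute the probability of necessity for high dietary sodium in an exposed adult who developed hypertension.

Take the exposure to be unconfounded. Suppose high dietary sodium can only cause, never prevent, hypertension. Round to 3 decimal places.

PN ≈ 0.706

Let p₁ = 0.364, p₀ = 0.107.
Under exogeneity and monotonicity, PN = (p₁ − p₀) / p₁.
PN = (0.364 − 0.107) / 0.364 = 0.257 / 0.364 ≈ 0.7060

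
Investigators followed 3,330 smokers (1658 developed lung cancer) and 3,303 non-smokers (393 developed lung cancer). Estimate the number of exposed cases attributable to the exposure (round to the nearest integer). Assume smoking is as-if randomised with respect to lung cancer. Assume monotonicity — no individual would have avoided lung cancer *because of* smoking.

p₁ = P(outcome | exposed) = 1658/3330 = 0.4979
p₀ = P(outcome | unexposed) = 393/3303 = 0.11898
PN = (p₁ − p₀)/p₁ = (0.4979 − 0.11898) / 0.4979 ≈ 0.76103.
Attributable cases ≈ PN × (exposed cases) = 0.76103 × 1658 ≈ 1261.79.

about 1262 cases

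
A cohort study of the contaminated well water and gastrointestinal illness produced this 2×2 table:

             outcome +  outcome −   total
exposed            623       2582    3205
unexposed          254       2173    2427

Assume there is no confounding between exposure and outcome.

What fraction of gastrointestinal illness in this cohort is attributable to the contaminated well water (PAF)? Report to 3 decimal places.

PAF ≈ 0.328

p₁ = P(outcome | exposed) = 623/3205 = 0.19438
p₀ = P(outcome | unexposed) = 254/2427 = 0.10466
Exposure prevalence π = 3205/5632 = 0.56907; overall risk P(Y=1) = 0.15572.
Under exogeneity, PAF = [P(Y=1) − p₀]/P(Y=1).
PAF = (0.15572 − 0.10466) / 0.15572 ≈ 0.3279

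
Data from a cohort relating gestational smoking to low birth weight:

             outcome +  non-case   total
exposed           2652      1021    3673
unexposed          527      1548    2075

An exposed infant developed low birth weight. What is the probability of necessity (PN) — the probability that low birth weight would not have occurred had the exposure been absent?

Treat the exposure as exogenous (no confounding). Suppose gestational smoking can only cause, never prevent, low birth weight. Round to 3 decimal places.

p₁ = P(outcome | exposed) = 2652/3673 = 0.72203
p₀ = P(outcome | unexposed) = 527/2075 = 0.25398
Under exogeneity and monotonicity, PN = (p₁ − p₀) / p₁.
PN = (0.72203 − 0.25398) / 0.72203 = 0.46805 / 0.72203 ≈ 0.6482

PN ≈ 0.648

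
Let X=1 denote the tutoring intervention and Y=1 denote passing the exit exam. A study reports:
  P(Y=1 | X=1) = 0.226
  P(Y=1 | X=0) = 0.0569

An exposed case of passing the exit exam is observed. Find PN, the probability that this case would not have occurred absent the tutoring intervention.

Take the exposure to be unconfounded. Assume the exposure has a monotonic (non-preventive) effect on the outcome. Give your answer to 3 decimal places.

Let p₁ = 0.226, p₀ = 0.0569.
Under exogeneity and monotonicity, PN = (p₁ − p₀) / p₁.
PN = (0.226 − 0.0569) / 0.226 = 0.1691 / 0.226 ≈ 0.7482

PN ≈ 0.748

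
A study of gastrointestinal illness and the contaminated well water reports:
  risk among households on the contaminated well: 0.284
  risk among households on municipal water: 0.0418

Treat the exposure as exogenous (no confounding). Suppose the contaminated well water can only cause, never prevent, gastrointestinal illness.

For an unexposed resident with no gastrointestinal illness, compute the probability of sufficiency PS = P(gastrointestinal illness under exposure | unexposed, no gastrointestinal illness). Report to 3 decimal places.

Let p₁ = 0.284, p₀ = 0.0418.
Under exogeneity and monotonicity, PS = (p₁ − p₀) / (1 − p₀).
PS = (0.284 − 0.0418) / (1 − 0.0418) = 0.2422 / 0.9582 ≈ 0.2528

PS ≈ 0.253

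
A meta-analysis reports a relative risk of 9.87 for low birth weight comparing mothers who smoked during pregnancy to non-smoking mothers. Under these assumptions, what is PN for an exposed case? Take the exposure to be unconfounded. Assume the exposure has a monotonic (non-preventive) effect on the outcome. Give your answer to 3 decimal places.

PN ≈ 0.899

Under exogeneity and monotonicity, PN = (RR − 1) / RR = 1 − 1/RR.
PN = (9.87 − 1) / 9.87 = 8.87 / 9.87 ≈ 0.8987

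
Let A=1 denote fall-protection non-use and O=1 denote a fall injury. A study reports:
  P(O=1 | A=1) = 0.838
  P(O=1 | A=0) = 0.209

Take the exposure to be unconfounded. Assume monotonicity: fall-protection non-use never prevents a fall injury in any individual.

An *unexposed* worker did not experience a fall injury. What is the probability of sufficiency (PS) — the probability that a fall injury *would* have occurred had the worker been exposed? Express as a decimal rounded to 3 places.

Let p₁ = 0.838, p₀ = 0.209.
Under exogeneity and monotonicity, PS = (p₁ − p₀) / (1 − p₀).
PS = (0.838 − 0.209) / (1 − 0.209) = 0.629 / 0.791 ≈ 0.7952

PS ≈ 0.795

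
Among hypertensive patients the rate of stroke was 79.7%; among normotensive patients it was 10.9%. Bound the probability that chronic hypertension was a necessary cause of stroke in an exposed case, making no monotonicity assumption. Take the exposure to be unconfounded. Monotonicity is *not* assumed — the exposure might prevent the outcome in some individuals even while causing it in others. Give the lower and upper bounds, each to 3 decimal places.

0.863 ≤ PN ≤ 1.000

p₁ = 0.797, p₀ = 0.109.
Under exogeneity alone the bounds on PN are max{0,(p₁−p₀)/p₁} ≤ PN ≤ min{1,(1−p₀)/p₁}.
  lower = (p₁ − p₀)/p₁ = 0.688 / 0.797 ≈ 0.8632
  upper = min{1, (1 − p₀)/p₁} = 0.891 / 0.797 ≈ 1.1179 → capped at 1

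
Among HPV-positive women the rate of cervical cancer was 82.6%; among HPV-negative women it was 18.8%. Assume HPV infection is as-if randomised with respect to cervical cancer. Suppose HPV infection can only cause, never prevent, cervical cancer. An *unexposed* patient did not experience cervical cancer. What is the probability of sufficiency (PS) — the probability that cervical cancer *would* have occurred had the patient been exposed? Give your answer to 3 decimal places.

PS ≈ 0.786

p₁ = 0.826, p₀ = 0.188.
Under exogeneity and monotonicity, PS = (p₁ − p₀) / (1 − p₀).
PS = (0.826 − 0.188) / (1 − 0.188) = 0.638 / 0.812 ≈ 0.7857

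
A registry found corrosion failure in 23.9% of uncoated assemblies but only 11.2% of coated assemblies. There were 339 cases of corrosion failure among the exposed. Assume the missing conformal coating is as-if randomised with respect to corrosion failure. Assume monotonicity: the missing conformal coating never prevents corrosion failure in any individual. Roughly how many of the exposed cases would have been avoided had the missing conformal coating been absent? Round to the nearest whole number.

p₁ = 0.239, p₀ = 0.112.
PN = (p₁ − p₀)/p₁ = (0.239 − 0.112) / 0.239 ≈ 0.53138.
Attributable cases ≈ PN × (exposed cases) = 0.53138 × 339 ≈ 180.14.

about 180 cases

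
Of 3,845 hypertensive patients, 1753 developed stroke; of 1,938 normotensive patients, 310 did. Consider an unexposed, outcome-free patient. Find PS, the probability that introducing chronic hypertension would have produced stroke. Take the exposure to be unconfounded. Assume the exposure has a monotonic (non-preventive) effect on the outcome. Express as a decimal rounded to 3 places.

p₁ = P(outcome | exposed) = 1753/3845 = 0.45592
p₀ = P(outcome | unexposed) = 310/1938 = 0.15996
Under exogeneity and monotonicity, PS = (p₁ − p₀) / (1 − p₀).
PS = (0.45592 − 0.15996) / (1 − 0.15996) = 0.29596 / 0.84004 ≈ 0.3523

PS ≈ 0.352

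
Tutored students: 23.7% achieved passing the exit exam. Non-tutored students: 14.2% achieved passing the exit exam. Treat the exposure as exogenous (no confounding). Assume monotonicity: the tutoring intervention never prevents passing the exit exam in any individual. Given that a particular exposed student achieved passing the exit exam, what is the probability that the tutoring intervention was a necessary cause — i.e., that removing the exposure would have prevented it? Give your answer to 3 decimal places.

PN ≈ 0.401

p₁ = 0.237, p₀ = 0.142.
Under exogeneity and monotonicity, PN = (p₁ − p₀) / p₁.
PN = (0.237 − 0.142) / 0.237 = 0.095 / 0.237 ≈ 0.4008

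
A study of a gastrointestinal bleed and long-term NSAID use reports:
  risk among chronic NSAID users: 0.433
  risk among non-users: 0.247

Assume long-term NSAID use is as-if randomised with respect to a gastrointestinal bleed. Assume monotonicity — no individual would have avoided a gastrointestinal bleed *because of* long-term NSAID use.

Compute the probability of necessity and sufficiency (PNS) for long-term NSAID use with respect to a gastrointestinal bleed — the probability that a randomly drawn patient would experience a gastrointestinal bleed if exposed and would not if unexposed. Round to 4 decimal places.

PNS ≈ 0.1860

Let p₁ = 0.433, p₀ = 0.247.
Under exogeneity and monotonicity, PNS = p₁ − p₀.
PNS = 0.433 − 0.247 = 0.186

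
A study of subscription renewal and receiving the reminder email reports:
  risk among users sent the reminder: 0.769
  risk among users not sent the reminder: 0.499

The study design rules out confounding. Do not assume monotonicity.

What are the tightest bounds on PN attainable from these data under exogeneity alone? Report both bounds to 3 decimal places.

0.351 ≤ PN ≤ 0.651

Let p₁ = 0.769, p₀ = 0.499.
Under exogeneity alone the bounds on PN are max{0,(p₁−p₀)/p₁} ≤ PN ≤ min{1,(1−p₀)/p₁}.
  lower = (p₁ − p₀)/p₁ = 0.27 / 0.769 ≈ 0.3511
  upper = min{1, (1 − p₀)/p₁} = 0.501 / 0.769 ≈ 0.6515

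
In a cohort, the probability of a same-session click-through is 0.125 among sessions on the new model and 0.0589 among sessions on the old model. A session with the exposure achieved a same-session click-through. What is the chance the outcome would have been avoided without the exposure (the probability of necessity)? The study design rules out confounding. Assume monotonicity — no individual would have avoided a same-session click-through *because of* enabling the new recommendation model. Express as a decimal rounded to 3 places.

PN ≈ 0.529

Let p₁ = 0.125, p₀ = 0.0589.
Under exogeneity and monotonicity, PN = (p₁ − p₀) / p₁.
PN = (0.125 − 0.0589) / 0.125 = 0.0661 / 0.125 ≈ 0.5288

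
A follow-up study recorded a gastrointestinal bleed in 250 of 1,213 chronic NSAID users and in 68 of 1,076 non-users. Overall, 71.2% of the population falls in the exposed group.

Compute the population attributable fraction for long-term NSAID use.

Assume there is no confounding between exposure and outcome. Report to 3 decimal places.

p₁ = P(outcome | exposed) = 250/1213 = 0.2061
p₀ = P(outcome | unexposed) = 68/1076 = 0.063197
Overall risk P(Y=1) = π·p₁ + (1−π)·p₀ = 0.712×0.2061 + 0.288×0.063197 = 0.16494.
Under exogeneity, PAF = [P(Y=1) − p₀] / P(Y=1).
PAF = (0.16494 − 0.063197) / 0.16494 ≈ 0.6169

PAF ≈ 0.617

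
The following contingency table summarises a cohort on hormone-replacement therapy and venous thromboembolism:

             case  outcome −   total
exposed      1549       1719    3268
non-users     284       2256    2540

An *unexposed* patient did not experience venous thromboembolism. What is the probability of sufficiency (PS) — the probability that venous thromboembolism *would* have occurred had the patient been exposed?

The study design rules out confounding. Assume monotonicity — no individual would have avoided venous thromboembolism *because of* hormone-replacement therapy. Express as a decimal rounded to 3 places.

PS ≈ 0.408

p₁ = P(outcome | exposed) = 1549/3268 = 0.47399
p₀ = P(outcome | unexposed) = 284/2540 = 0.11181
Under exogeneity and monotonicity, PS = (p₁ − p₀)/(1 − p₀).
PS = (0.47399 − 0.11181) / 0.88819 ≈ 0.4078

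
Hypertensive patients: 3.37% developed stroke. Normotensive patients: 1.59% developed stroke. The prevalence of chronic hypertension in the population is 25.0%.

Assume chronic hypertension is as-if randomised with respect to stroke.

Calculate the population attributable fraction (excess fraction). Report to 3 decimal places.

p₁ = 0.0337, p₀ = 0.0159.
Overall risk P(Y=1) = π·p₁ + (1−π)·p₀ = 0.25×0.0337 + 0.75×0.0159 = 0.02035.
Under exogeneity, PAF = [P(Y=1) − p₀] / P(Y=1).
PAF = (0.02035 − 0.0159) / 0.02035 ≈ 0.2187

PAF ≈ 0.219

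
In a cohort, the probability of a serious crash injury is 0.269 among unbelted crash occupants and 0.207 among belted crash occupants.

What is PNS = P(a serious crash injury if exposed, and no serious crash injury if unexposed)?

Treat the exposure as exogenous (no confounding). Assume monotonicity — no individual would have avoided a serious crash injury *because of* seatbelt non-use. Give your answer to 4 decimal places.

Let p₁ = 0.269, p₀ = 0.207.
Under exogeneity and monotonicity, PNS = p₁ − p₀.
PNS = 0.269 − 0.207 = 0.062

PNS ≈ 0.0620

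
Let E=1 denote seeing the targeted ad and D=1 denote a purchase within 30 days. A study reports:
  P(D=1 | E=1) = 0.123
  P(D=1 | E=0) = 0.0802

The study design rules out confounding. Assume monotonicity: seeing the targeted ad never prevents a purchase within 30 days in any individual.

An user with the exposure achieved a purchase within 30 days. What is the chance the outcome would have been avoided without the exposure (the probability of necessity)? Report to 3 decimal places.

PN ≈ 0.348

Let p₁ = 0.123, p₀ = 0.0802.
Under exogeneity and monotonicity, PN = (p₁ − p₀) / p₁.
PN = (0.123 − 0.0802) / 0.123 = 0.0428 / 0.123 ≈ 0.3480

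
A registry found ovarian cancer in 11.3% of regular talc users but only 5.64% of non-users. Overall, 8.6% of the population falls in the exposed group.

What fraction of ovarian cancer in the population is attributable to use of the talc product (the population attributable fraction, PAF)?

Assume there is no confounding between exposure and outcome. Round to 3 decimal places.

p₁ = 0.113, p₀ = 0.0564.
Overall risk P(Y=1) = π·p₁ + (1−π)·p₀ = 0.086×0.113 + 0.914×0.0564 = 0.061268.
Under exogeneity, PAF = [P(Y=1) − p₀] / P(Y=1).
PAF = (0.061268 − 0.0564) / 0.061268 ≈ 0.0794

PAF ≈ 0.079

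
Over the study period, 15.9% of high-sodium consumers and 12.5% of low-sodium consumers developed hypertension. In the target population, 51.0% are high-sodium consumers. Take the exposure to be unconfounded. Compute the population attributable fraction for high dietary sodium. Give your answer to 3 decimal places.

p₁ = 0.159, p₀ = 0.125.
Overall risk P(Y=1) = π·p₁ + (1−π)·p₀ = 0.51×0.159 + 0.49×0.125 = 0.14234.
Under exogeneity, PAF = [P(Y=1) − p₀] / P(Y=1).
PAF = (0.14234 − 0.125) / 0.14234 ≈ 0.1218

PAF ≈ 0.122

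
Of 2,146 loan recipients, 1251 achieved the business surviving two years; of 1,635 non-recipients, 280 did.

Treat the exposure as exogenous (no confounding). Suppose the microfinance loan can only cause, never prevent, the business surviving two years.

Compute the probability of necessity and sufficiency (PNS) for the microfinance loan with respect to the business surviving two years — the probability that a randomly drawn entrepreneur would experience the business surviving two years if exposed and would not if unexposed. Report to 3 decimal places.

PNS ≈ 0.412

p₁ = P(outcome | exposed) = 1251/2146 = 0.58295
p₀ = P(outcome | unexposed) = 280/1635 = 0.17125
Under exogeneity and monotonicity, PNS = p₁ − p₀.
PNS = 0.58295 − 0.17125 = 0.41169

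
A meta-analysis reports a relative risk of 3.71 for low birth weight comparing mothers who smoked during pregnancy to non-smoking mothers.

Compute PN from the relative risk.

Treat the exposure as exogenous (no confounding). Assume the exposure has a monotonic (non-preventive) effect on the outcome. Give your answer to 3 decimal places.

PN ≈ 0.730

Under exogeneity and monotonicity, PN = (RR − 1) / RR = 1 − 1/RR.
PN = (3.71 − 1) / 3.71 = 2.71 / 3.71 ≈ 0.7305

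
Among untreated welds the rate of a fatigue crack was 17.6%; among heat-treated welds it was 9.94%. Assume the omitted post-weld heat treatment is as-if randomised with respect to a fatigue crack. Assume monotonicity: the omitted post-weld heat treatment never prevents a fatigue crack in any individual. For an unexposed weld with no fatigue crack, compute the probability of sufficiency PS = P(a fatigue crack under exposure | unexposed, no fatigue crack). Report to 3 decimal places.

p₁ = 0.176, p₀ = 0.0994.
Under exogeneity and monotonicity, PS = (p₁ − p₀) / (1 − p₀).
PS = (0.176 − 0.0994) / (1 − 0.0994) = 0.0766 / 0.9006 ≈ 0.0851

PS ≈ 0.085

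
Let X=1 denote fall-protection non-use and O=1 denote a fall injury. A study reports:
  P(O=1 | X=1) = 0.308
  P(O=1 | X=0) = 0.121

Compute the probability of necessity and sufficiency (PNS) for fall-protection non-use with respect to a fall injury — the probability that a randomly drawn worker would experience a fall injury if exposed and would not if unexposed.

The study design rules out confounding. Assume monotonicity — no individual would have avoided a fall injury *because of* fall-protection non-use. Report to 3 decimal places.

Let p₁ = 0.308, p₀ = 0.121.
Under exogeneity and monotonicity, PNS = p₁ − p₀.
PNS = 0.308 − 0.121 = 0.187

PNS ≈ 0.187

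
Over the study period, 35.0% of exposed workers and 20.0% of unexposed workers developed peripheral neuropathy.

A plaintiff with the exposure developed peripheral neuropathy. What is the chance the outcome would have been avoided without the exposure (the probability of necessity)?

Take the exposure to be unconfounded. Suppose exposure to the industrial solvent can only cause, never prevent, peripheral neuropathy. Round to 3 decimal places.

PN ≈ 0.429

p₁ = 0.35, p₀ = 0.2.
Under exogeneity and monotonicity, PN = (p₁ − p₀) / p₁.
PN = (0.35 − 0.2) / 0.35 = 0.15 / 0.35 ≈ 0.4286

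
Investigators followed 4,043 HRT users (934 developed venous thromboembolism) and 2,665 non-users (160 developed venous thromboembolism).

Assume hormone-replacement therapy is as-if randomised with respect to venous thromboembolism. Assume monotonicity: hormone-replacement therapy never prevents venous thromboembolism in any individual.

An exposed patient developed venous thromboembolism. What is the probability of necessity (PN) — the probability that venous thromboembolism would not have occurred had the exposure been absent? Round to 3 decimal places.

p₁ = P(outcome | exposed) = 934/4043 = 0.23102
p₀ = P(outcome | unexposed) = 160/2665 = 0.060038
Under exogeneity and monotonicity, PN = (p₁ − p₀) / p₁.
PN = (0.23102 − 0.060038) / 0.23102 = 0.17098 / 0.23102 ≈ 0.7401

PN ≈ 0.740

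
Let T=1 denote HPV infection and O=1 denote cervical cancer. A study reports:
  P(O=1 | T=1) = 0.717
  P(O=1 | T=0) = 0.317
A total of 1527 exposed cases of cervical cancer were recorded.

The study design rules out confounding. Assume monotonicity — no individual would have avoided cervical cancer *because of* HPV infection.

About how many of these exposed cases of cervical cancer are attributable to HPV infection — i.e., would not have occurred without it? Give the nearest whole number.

Let p₁ = 0.717, p₀ = 0.317.
PN = (p₁ − p₀)/p₁ = (0.717 − 0.317) / 0.717 ≈ 0.55788.
Attributable cases ≈ PN × (exposed cases) = 0.55788 × 1527 ≈ 851.88.

about 852 cases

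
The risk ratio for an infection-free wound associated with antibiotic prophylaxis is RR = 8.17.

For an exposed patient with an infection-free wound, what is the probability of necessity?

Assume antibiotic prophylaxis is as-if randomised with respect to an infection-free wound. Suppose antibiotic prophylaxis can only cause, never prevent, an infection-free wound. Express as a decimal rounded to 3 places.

Under exogeneity and monotonicity, PN = (RR − 1) / RR = 1 − 1/RR.
PN = (8.17 − 1) / 8.17 = 7.17 / 8.17 ≈ 0.8776

PN ≈ 0.878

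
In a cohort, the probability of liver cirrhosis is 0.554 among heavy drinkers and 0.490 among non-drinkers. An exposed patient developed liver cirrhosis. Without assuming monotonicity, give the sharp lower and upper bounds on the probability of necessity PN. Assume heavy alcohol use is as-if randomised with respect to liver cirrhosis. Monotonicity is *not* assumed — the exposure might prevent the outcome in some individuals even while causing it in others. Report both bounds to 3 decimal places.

Let p₁ = 0.554, p₀ = 0.49.
Under exogeneity alone the bounds on PN are max{0,(p₁−p₀)/p₁} ≤ PN ≤ min{1,(1−p₀)/p₁}.
  lower = (p₁ − p₀)/p₁ = 0.064 / 0.554 ≈ 0.1155
  upper = min{1, (1 − p₀)/p₁} = 0.51 / 0.554 ≈ 0.9206

0.116 ≤ PN ≤ 0.921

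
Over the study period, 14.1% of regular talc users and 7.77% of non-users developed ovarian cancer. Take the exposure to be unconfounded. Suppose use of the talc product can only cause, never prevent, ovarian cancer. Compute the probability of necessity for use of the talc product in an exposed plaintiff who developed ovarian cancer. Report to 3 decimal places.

p₁ = 0.141, p₀ = 0.0777.
Under exogeneity and monotonicity, PN = (p₁ − p₀) / p₁.
PN = (0.141 − 0.0777) / 0.141 = 0.0633 / 0.141 ≈ 0.4489

PN ≈ 0.449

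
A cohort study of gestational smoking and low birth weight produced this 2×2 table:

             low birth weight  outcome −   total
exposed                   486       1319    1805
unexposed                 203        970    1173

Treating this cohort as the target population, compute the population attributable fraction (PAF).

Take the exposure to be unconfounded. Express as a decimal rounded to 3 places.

p₁ = P(outcome | exposed) = 486/1805 = 0.26925
p₀ = P(outcome | unexposed) = 203/1173 = 0.17306
Exposure prevalence π = 1805/2978 = 0.60611; overall risk P(Y=1) = 0.23136.
Under exogeneity, PAF = [P(Y=1) − p₀]/P(Y=1).
PAF = (0.23136 − 0.17306) / 0.23136 ≈ 0.2520

PAF ≈ 0.252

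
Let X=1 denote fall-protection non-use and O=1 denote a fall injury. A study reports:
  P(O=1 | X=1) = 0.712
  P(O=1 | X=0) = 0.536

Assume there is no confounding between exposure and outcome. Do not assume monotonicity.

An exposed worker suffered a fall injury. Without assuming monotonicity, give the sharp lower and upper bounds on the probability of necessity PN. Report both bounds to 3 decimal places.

0.247 ≤ PN ≤ 0.652

Let p₁ = 0.712, p₀ = 0.536.
Under exogeneity alone the bounds on PN are max{0,(p₁−p₀)/p₁} ≤ PN ≤ min{1,(1−p₀)/p₁}.
  lower = (p₁ − p₀)/p₁ = 0.176 / 0.712 ≈ 0.2472
  upper = min{1, (1 − p₀)/p₁} = 0.464 / 0.712 ≈ 0.6517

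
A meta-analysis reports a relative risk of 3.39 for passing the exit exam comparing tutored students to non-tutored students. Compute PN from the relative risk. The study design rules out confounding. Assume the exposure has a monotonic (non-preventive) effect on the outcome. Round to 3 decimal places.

PN ≈ 0.705

Under exogeneity and monotonicity, PN = (RR − 1) / RR = 1 − 1/RR.
PN = (3.39 − 1) / 3.39 = 2.39 / 3.39 ≈ 0.7050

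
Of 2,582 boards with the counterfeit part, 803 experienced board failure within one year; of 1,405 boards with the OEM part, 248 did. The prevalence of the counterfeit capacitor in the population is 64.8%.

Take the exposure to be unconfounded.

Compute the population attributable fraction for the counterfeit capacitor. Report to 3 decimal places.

PAF ≈ 0.331

p₁ = P(outcome | exposed) = 803/2582 = 0.311
p₀ = P(outcome | unexposed) = 248/1405 = 0.17651
Overall risk P(Y=1) = π·p₁ + (1−π)·p₀ = 0.648×0.311 + 0.352×0.17651 = 0.26366.
Under exogeneity, PAF = [P(Y=1) − p₀] / P(Y=1).
PAF = (0.26366 − 0.17651) / 0.26366 ≈ 0.3305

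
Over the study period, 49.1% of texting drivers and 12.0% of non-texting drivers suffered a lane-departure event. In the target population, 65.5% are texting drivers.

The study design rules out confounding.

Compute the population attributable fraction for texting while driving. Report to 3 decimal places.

PAF ≈ 0.669

p₁ = 0.491, p₀ = 0.12.
Overall risk P(Y=1) = π·p₁ + (1−π)·p₀ = 0.655×0.491 + 0.345×0.12 = 0.36301.
Under exogeneity, PAF = [P(Y=1) − p₀] / P(Y=1).
PAF = (0.36301 − 0.12) / 0.36301 ≈ 0.6694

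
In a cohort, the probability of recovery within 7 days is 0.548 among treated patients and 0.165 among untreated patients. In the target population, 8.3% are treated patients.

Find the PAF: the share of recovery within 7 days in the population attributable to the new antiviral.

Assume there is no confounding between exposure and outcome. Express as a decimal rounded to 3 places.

Let p₁ = 0.548, p₀ = 0.165.
Overall risk P(Y=1) = π·p₁ + (1−π)·p₀ = 0.083×0.548 + 0.917×0.165 = 0.19679.
Under exogeneity, PAF = [P(Y=1) − p₀] / P(Y=1).
PAF = (0.19679 − 0.165) / 0.19679 ≈ 0.1615

PAF ≈ 0.162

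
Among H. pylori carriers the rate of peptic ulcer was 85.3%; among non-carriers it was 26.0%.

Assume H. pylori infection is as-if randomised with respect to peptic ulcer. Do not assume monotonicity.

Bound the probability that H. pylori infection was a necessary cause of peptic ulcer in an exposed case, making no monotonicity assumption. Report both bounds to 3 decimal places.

p₁ = 0.853, p₀ = 0.26.
Under exogeneity alone the bounds on PN are max{0,(p₁−p₀)/p₁} ≤ PN ≤ min{1,(1−p₀)/p₁}.
  lower = (p₁ − p₀)/p₁ = 0.593 / 0.853 ≈ 0.6952
  upper = min{1, (1 − p₀)/p₁} = 0.74 / 0.853 ≈ 0.8675

0.695 ≤ PN ≤ 0.868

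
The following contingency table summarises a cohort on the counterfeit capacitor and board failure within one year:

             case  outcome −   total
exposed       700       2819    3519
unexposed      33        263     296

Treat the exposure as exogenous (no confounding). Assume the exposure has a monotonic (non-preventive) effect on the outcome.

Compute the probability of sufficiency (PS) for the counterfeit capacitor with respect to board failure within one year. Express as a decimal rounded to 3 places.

p₁ = P(outcome | exposed) = 700/3519 = 0.19892
p₀ = P(outcome | unexposed) = 33/296 = 0.11149
Under exogeneity and monotonicity, PS = (p₁ − p₀)/(1 − p₀).
PS = (0.19892 − 0.11149) / 0.88851 ≈ 0.0984

PS ≈ 0.098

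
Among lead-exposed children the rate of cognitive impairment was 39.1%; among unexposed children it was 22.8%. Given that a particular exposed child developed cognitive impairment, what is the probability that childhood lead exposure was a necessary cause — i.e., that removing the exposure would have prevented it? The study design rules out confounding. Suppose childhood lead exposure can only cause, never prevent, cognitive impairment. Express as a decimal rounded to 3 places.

p₁ = 0.391, p₀ = 0.228.
Under exogeneity and monotonicity, PN = (p₁ − p₀) / p₁.
PN = (0.391 − 0.228) / 0.391 = 0.163 / 0.391 ≈ 0.4169

PN ≈ 0.417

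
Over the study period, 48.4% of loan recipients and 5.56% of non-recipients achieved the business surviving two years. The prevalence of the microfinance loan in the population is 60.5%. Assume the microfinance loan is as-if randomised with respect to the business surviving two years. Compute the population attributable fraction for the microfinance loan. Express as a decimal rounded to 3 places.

PAF ≈ 0.823

p₁ = 0.484, p₀ = 0.0556.
Overall risk P(Y=1) = π·p₁ + (1−π)·p₀ = 0.605×0.484 + 0.395×0.0556 = 0.31478.
Under exogeneity, PAF = [P(Y=1) − p₀] / P(Y=1).
PAF = (0.31478 − 0.0556) / 0.31478 ≈ 0.8234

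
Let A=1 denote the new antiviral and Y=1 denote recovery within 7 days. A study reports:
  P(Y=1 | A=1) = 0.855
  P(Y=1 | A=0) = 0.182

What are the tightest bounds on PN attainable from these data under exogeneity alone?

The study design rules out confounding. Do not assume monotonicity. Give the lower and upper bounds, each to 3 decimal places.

0.787 ≤ PN ≤ 0.957

Let p₁ = 0.855, p₀ = 0.182.
Under exogeneity alone the bounds on PN are max{0,(p₁−p₀)/p₁} ≤ PN ≤ min{1,(1−p₀)/p₁}.
  lower = (p₁ − p₀)/p₁ = 0.673 / 0.855 ≈ 0.7871
  upper = min{1, (1 − p₀)/p₁} = 0.818 / 0.855 ≈ 0.9567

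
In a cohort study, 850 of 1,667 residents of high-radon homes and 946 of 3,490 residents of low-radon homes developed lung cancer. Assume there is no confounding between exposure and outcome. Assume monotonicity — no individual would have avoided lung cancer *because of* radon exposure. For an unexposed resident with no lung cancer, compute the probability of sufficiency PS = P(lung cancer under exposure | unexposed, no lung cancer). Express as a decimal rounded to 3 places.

PS ≈ 0.328

p₁ = P(outcome | exposed) = 850/1667 = 0.5099
p₀ = P(outcome | unexposed) = 946/3490 = 0.27106
Under exogeneity and monotonicity, PS = (p₁ − p₀) / (1 − p₀).
PS = (0.5099 − 0.27106) / (1 − 0.27106) = 0.23884 / 0.72894 ≈ 0.3277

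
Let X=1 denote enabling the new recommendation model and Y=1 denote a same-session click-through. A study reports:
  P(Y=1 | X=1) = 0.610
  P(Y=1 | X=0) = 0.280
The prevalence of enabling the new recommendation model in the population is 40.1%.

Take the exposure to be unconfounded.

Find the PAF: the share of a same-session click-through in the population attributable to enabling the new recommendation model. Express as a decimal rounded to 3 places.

PAF ≈ 0.321

Let p₁ = 0.61, p₀ = 0.28.
Overall risk P(Y=1) = π·p₁ + (1−π)·p₀ = 0.401×0.61 + 0.599×0.28 = 0.41233.
Under exogeneity, PAF = [P(Y=1) − p₀] / P(Y=1).
PAF = (0.41233 − 0.28) / 0.41233 ≈ 0.3209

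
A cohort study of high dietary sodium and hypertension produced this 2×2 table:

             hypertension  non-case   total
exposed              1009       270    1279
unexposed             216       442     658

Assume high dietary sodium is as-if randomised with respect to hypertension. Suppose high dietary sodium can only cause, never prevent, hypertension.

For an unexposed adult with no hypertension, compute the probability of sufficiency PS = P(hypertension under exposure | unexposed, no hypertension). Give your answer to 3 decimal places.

PS ≈ 0.686

p₁ = P(outcome | exposed) = 1009/1279 = 0.7889
p₀ = P(outcome | unexposed) = 216/658 = 0.32827
Under exogeneity and monotonicity, PS = (p₁ − p₀)/(1 − p₀).
PS = (0.7889 − 0.32827) / 0.67173 ≈ 0.6857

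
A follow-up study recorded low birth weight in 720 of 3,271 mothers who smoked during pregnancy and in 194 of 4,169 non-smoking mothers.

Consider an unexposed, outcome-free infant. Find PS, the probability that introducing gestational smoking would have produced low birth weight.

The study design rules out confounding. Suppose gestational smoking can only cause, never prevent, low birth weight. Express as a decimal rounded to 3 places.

p₁ = P(outcome | exposed) = 720/3271 = 0.22012
p₀ = P(outcome | unexposed) = 194/4169 = 0.046534
Under exogeneity and monotonicity, PS = (p₁ − p₀) / (1 − p₀).
PS = (0.22012 − 0.046534) / (1 − 0.046534) = 0.17358 / 0.95347 ≈ 0.1821

PS ≈ 0.182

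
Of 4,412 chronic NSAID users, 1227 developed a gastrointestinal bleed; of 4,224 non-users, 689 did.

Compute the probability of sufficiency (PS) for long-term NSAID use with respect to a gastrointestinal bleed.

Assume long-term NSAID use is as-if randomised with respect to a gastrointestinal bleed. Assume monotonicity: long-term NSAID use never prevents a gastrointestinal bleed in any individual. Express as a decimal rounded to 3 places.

PS ≈ 0.137

p₁ = P(outcome | exposed) = 1227/4412 = 0.27811
p₀ = P(outcome | unexposed) = 689/4224 = 0.16312
Under exogeneity and monotonicity, PS = (p₁ − p₀) / (1 − p₀).
PS = (0.27811 − 0.16312) / (1 − 0.16312) = 0.11499 / 0.83688 ≈ 0.1374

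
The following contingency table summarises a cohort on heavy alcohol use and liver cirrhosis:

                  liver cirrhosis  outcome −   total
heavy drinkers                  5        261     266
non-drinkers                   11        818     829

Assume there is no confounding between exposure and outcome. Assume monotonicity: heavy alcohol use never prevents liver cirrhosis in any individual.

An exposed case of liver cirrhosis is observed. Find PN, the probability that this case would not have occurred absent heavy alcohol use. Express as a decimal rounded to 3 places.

PN ≈ 0.294

p₁ = P(outcome | exposed) = 5/266 = 0.018797
p₀ = P(outcome | unexposed) = 11/829 = 0.013269
Under exogeneity and monotonicity, PN = (p₁ − p₀) / p₁.
PN = (0.018797 − 0.013269) / 0.018797 = 0.005528 / 0.018797 ≈ 0.2941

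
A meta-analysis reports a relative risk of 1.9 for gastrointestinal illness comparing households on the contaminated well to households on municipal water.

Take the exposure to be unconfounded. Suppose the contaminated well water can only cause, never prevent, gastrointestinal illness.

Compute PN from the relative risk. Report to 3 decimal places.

Under exogeneity and monotonicity, PN = (RR − 1) / RR = 1 − 1/RR.
PN = (1.9 − 1) / 1.9 = 0.9 / 1.9 ≈ 0.4737

PN ≈ 0.474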